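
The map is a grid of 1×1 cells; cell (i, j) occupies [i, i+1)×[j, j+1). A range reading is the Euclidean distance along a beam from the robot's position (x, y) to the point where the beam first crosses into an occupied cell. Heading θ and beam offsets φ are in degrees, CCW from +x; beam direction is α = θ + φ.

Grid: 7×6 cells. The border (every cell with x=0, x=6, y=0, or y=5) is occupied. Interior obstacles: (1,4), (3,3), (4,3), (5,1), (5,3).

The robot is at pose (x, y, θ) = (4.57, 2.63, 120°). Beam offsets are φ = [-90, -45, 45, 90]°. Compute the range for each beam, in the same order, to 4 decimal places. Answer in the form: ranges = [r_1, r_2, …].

beam 1: φ=-90°, α=30°
  direction (0.8660, 0.5000); cell (4,2); t to first gridline: x 0.4965, y 0.7400 (then +1.1547 / +2.0000)
    (5,2) via x @ 0.4965
    (5,3) via y @ 0.7400  # hit
  → r_1 = 0.7400
beam 2: φ=-45°, α=75°
  direction (0.2588, 0.9659); cell (4,2); t to first gridline: x 1.6614, y 0.3831 (then +3.8637 / +1.0353)
    (4,3) via y @ 0.3831  # hit
  → r_2 = 0.3831
beam 3: φ=45°, α=165°
  direction (-0.9659, 0.2588); cell (4,2); t to first gridline: x 0.5901, y 1.4296 (then +1.0353 / +3.8637)
    (3,2) via x @ 0.5901
    (3,3) via y @ 1.4296  # hit
  → r_3 = 1.4296
beam 4: φ=90°, α=210°
  direction (-0.8660, -0.5000); cell (4,2); t to first gridline: x 0.6582, y 1.2600 (then +1.1547 / +2.0000)
    (3,2) via x @ 0.6582
    (3,1) via y @ 1.2600
    (2,1) via x @ 1.8129
    (1,1) via x @ 2.9676
    (1,0) via y @ 3.2600  # hit
  → r_4 = 3.2600

ranges = [0.7400, 0.3831, 1.4296, 3.2600]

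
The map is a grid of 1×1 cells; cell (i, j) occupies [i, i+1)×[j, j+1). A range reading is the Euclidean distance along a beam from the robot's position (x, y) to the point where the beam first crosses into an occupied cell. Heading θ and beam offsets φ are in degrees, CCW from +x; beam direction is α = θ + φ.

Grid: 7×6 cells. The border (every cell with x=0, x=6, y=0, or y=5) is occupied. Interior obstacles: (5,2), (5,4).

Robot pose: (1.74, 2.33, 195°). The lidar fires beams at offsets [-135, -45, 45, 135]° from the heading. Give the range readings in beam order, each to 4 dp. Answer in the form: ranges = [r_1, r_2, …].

beam 1: φ=-135°, α=60°
  direction (0.5000, 0.8660); cell (1,2); t to first gridline: x 0.5200, y 0.7736 (then +2.0000 / +1.1547)
    (2,2) via x @ 0.5200
    (2,3) via y @ 0.7736
    (2,4) via y @ 1.9283
    (3,4) via x @ 2.5200
    (3,5) via y @ 3.0831  # hit
  → r_1 = 3.0831
beam 2: φ=-45°, α=150°
  direction (-0.8660, 0.5000); cell (1,2); t to first gridline: x 0.8545, y 1.3400 (then +1.1547 / +2.0000)
    (0,2) via x @ 0.8545  # hit
  → r_2 = 0.8545
beam 3: φ=45°, α=240°
  direction (-0.5000, -0.8660); cell (1,2); t to first gridline: x 1.4800, y 0.3811 (then +2.0000 / +1.1547)
    (1,1) via y @ 0.3811
    (0,1) via x @ 1.4800  # hit
  → r_3 = 1.4800
beam 4: φ=135°, α=330°
  direction (0.8660, -0.5000); cell (1,2); t to first gridline: x 0.3002, y 0.6600 (then +1.1547 / +2.0000)
    (2,2) via x @ 0.3002
    (2,1) via y @ 0.6600
    (3,1) via x @ 1.4549
    (4,1) via x @ 2.6096
    (4,0) via y @ 2.6600  # hit
  → r_4 = 2.6600

ranges = [3.0831, 0.8545, 1.4800, 2.6600]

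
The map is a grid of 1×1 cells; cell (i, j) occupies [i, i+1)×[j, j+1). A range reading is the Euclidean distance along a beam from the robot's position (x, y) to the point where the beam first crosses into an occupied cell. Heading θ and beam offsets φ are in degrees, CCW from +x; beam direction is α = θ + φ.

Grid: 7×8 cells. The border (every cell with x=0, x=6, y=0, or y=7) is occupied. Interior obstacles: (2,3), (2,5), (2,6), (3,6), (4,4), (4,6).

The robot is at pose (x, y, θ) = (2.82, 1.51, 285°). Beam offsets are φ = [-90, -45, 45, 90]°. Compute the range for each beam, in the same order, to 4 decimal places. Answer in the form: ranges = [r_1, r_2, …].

beam 1: φ=-90°, α=195°
  direction (-0.9659, -0.2588); cell (2,1); t to first gridline: x 0.8489, y 1.9705 (then +1.0353 / +3.8637)
    (1,1) via x @ 0.8489
    (0,1) via x @ 1.8842  # hit
  → r_1 = 1.8842
beam 2: φ=-45°, α=240°
  direction (-0.5000, -0.8660); cell (2,1); t to first gridline: x 1.6400, y 0.5889 (then +2.0000 / +1.1547)
    (2,0) via y @ 0.5889  # hit
  → r_2 = 0.5889
beam 3: φ=45°, α=330°
  direction (0.8660, -0.5000); cell (2,1); t to first gridline: x 0.2078, y 1.0200 (then +1.1547 / +2.0000)
    (3,1) via x @ 0.2078
    (3,0) via y @ 1.0200  # hit
  → r_3 = 1.0200
beam 4: φ=90°, α=15°
  direction (0.9659, 0.2588); cell (2,1); t to first gridline: x 0.1863, y 1.8932 (then +1.0353 / +3.8637)
    (3,1) via x @ 0.1863
    (4,1) via x @ 1.2216
    (4,2) via y @ 1.8932
    (5,2) via x @ 2.2569
    (6,2) via x @ 3.2922  # hit
  → r_4 = 3.2922

ranges = [1.8842, 0.5889, 1.0200, 3.2922]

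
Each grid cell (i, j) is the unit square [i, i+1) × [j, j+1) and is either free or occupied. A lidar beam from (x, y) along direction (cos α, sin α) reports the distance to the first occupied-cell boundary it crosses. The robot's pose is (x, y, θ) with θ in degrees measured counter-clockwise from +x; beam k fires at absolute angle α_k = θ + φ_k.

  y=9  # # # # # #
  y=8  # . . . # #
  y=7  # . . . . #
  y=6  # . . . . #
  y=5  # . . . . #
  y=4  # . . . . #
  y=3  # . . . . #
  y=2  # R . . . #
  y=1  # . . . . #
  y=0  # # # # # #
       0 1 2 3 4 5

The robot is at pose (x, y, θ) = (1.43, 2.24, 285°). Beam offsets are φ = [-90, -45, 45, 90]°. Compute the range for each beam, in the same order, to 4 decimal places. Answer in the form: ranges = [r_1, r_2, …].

ranges = [0.4452, 0.8600, 2.4800, 3.6959]

beam 1: φ=-90°, α=195°
  cosα=-0.9659 sinα=-0.2588 | (1,2) | tMaxX 0.4452 tMaxY 0.9273 | tΔX 1.0353 tΔY 3.8637
    t=0.4452 [x] (0,2) — stop
  → r_1 = 0.4452
beam 2: φ=-45°, α=240°
  cosα=-0.5000 sinα=-0.8660 | (1,2) | tMaxX 0.8600 tMaxY 0.2771 | tΔX 2.0000 tΔY 1.1547
    t=0.2771 [y] (1,1)
    t=0.8600 [x] (0,1) — stop
  → r_2 = 0.8600
beam 3: φ=45°, α=330°
  cosα=0.8660 sinα=-0.5000 | (1,2) | tMaxX 0.6582 tMaxY 0.4800 | tΔX 1.1547 tΔY 2.0000
    t=0.4800 [y] (1,1)
    t=0.6582 [x] (2,1)
    t=1.8129 [x] (3,1)
    t=2.4800 [y] (3,0) — stop
  → r_3 = 2.4800
beam 4: φ=90°, α=15°
  cosα=0.9659 sinα=0.2588 | (1,2) | tMaxX 0.5901 tMaxY 2.9364 | tΔX 1.0353 tΔY 3.8637
    t=0.5901 [x] (2,2)
    t=1.6254 [x] (3,2)
    t=2.6607 [x] (4,2)
    t=2.9364 [y] (4,3)
    t=3.6959 [x] (5,3) — stop
  → r_4 = 3.6959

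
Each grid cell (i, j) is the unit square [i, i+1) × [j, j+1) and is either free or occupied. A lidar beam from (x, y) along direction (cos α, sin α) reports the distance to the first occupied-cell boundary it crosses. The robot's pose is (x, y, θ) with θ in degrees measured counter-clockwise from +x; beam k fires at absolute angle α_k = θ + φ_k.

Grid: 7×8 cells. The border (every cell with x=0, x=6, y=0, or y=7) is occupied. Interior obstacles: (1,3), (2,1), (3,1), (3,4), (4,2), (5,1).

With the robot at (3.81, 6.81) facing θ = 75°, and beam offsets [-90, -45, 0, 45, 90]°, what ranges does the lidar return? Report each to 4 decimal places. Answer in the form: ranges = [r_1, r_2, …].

beam 1: φ=-90°, α=345°
  d=(0.9659,-0.2588)  start (3,6)  tX=0.1967 tY=3.1296  stride 1/|dx|=1.0353 1/|dy|=3.8637
    cross x-line → (4,6), t=0.1967
    cross x-line → (5,6), t=1.2320
    cross x-line → (6,6), t=2.2673 (wall)
  → r_1 = 2.2673
beam 2: φ=-45°, α=30°
  d=(0.8660,0.5000)  start (3,6)  tX=0.2194 tY=0.3800  stride 1/|dx|=1.1547 1/|dy|=2.0000
    cross x-line → (4,6), t=0.2194
    cross y-line → (4,7), t=0.3800 (wall)
  → r_2 = 0.3800
beam 3: φ=0°, α=75°
  d=(0.2588,0.9659)  start (3,6)  tX=0.7341 tY=0.1967  stride 1/|dx|=3.8637 1/|dy|=1.0353
    cross y-line → (3,7), t=0.1967 (wall)
  → r_3 = 0.1967
beam 4: φ=45°, α=120°
  d=(-0.5000,0.8660)  start (3,6)  tX=1.6200 tY=0.2194  stride 1/|dx|=2.0000 1/|dy|=1.1547
    cross y-line → (3,7), t=0.2194 (wall)
  → r_4 = 0.2194
beam 5: φ=90°, α=165°
  d=(-0.9659,0.2588)  start (3,6)  tX=0.8386 tY=0.7341  stride 1/|dx|=1.0353 1/|dy|=3.8637
    cross y-line → (3,7), t=0.7341 (wall)
  → r_5 = 0.7341

ranges = [2.2673, 0.3800, 0.1967, 0.2194, 0.7341]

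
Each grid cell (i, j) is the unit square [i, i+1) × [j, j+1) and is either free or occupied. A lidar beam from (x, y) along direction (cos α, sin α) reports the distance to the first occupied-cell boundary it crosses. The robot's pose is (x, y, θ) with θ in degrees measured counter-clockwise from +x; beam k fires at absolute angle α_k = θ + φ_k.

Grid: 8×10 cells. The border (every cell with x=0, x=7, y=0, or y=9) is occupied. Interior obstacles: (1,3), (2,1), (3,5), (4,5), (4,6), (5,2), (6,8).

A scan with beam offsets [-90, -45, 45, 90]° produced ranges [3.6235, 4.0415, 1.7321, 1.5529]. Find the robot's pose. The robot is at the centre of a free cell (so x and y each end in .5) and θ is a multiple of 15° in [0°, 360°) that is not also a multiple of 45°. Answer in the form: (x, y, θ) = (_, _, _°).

The pose lattice has 41·16 = 656 candidates. Test each by forward raycasting.
  (1.5, 5.5, 165°): beam 2 = 1.0000 ≠ 4.0415 ✗
  (5.5, 4.5, 120°): beam 1 = 1.7321 ≠ 3.6235 ✗
  (6.5, 1.5, 150°): beam 1 = 1.0000 ≠ 3.6235 ✗
  (3.5, 2.5, 30°): beam 1 = 1.7321 ≠ 3.6235 ✗
  …
  (5.5, 4.5, 285°): r_1=3.6235, r_2=4.0415, r_3=1.7321, r_4=1.5529 — all match ✓
Only this pose fits every beam.

(x, y, θ) = (5.5, 4.5, 285°)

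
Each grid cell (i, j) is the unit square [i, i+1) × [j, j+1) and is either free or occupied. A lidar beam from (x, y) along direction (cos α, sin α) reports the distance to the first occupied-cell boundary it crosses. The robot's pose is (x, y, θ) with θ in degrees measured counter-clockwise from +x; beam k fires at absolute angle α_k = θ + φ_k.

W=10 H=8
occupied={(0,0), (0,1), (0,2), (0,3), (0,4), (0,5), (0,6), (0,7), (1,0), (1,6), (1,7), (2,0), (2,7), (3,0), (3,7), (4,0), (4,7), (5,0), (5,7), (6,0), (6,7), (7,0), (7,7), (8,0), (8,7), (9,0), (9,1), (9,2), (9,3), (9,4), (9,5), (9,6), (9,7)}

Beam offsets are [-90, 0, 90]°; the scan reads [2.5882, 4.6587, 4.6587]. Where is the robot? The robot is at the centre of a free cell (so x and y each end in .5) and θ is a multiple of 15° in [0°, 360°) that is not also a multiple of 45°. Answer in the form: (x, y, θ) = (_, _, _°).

(x, y, θ) = (4.5, 5.5, 255°)

The pose lattice has 47·16 = 752 candidates. Test each by forward raycasting.
  (3.5, 3.5, 60°): beam 1 = 5.0000 ≠ 2.5882 ✗
  (5.5, 3.5, 75°): beam 1 = 3.6235 ≠ 2.5882 ✗
  (2.5, 2.5, 345°): beam 1 = 1.5529 ≠ 2.5882 ✗
  …
  (4.5, 5.5, 255°): r_1=2.5882, r_2=4.6587, r_3=4.6587 — all match ✓
Unique over the lattice → pose = (4.5, 5.5, 255°).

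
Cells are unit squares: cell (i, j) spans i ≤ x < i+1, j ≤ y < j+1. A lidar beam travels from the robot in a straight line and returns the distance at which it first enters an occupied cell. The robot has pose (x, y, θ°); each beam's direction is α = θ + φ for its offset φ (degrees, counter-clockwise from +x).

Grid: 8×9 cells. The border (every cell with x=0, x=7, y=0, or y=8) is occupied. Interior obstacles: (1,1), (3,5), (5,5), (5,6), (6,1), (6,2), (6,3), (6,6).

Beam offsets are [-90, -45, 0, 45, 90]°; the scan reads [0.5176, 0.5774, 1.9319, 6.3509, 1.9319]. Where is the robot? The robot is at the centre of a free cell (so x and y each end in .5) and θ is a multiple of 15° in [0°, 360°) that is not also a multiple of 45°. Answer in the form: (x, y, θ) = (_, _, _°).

The pose lattice has 34·16 = 544 candidates. Test each by forward raycasting.
  (1.5, 5.5, 300°): beam 1 = 0.5774 ≠ 0.5176 ✗
  (2.5, 5.5, 210°): beam 1 = 2.8868 ≠ 0.5176 ✗
  (1.5, 7.5, 240°): beam 1 = 0.5774 ≠ 0.5176 ✗
  (3.5, 7.5, 240°): beam 1 = 1.0000 ≠ 0.5176 ✗
  (4.5, 6.5, 210°): beam 1 = 1.7321 ≠ 0.5176 ✗
  …
  (1.5, 6.5, 255°): r_1=0.5176, r_2=0.5774, r_3=1.9319, r_4=6.3509, r_5=1.9319 — all match ✓
Only this pose fits every beam.

(x, y, θ) = (1.5, 6.5, 255°)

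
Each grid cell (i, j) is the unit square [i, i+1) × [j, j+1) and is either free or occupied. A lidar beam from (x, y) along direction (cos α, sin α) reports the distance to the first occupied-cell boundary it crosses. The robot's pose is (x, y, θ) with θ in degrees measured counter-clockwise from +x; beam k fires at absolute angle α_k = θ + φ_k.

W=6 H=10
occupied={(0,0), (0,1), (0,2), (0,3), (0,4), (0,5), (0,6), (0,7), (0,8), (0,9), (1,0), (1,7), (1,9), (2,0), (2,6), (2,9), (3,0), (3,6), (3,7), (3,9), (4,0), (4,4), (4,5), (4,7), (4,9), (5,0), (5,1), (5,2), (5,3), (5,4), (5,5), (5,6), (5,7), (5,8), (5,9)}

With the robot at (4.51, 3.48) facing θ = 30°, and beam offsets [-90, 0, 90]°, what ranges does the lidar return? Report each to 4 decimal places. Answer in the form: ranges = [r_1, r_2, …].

ranges = [0.9800, 0.5658, 0.6004]

beam 1: φ=-90°, α=300°
  direction (0.5000, -0.8660); cell (4,3); t to first gridline: x 0.9800, y 0.5543 (then +2.0000 / +1.1547)
    (4,2) via y @ 0.5543
    (5,2) via x @ 0.9800  # hit
  → r_1 = 0.9800
beam 2: φ=0°, α=30°
  direction (0.8660, 0.5000); cell (4,3); t to first gridline: x 0.5658, y 1.0400 (then +1.1547 / +2.0000)
    (5,3) via x @ 0.5658  # hit
  → r_2 = 0.5658
beam 3: φ=90°, α=120°
  direction (-0.5000, 0.8660); cell (4,3); t to first gridline: x 1.0200, y 0.6004 (then +2.0000 / +1.1547)
    (4,4) via y @ 0.6004  # hit
  → r_3 = 0.6004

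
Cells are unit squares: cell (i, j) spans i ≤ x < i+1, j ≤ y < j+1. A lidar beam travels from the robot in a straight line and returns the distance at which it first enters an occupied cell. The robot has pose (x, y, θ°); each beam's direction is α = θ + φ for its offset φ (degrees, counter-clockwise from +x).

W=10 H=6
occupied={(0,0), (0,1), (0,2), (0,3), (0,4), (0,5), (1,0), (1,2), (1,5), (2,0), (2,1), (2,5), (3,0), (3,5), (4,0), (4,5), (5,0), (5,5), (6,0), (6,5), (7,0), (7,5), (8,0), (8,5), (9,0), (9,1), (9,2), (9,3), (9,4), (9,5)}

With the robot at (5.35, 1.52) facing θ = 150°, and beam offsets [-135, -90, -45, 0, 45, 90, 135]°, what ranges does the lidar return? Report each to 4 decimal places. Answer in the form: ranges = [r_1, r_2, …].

ranges = [3.7788, 4.0184, 3.6028, 5.0229, 2.0091, 0.6004, 0.5383]

beam 1: φ=-135°, α=15°
  direction (0.9659, 0.2588); cell (5,1); t to first gridline: x 0.6729, y 1.8546 (then +1.0353 / +3.8637)
    (6,1) via x @ 0.6729
    (7,1) via x @ 1.7082
    (7,2) via y @ 1.8546
    (8,2) via x @ 2.7435
    (9,2) via x @ 3.7788  # hit
  → r_1 = 3.7788
beam 2: φ=-90°, α=60°
  direction (0.5000, 0.8660); cell (5,1); t to first gridline: x 1.3000, y 0.5543 (then +2.0000 / +1.1547)
    (5,2) via y @ 0.5543
    (6,2) via x @ 1.3000
    (6,3) via y @ 1.7090
    (6,4) via y @ 2.8637
    (7,4) via x @ 3.3000
    (7,5) via y @ 4.0184  # hit
  → r_2 = 4.0184
beam 3: φ=-45°, α=105°
  direction (-0.2588, 0.9659); cell (5,1); t to first gridline: x 1.3523, y 0.4969 (then +3.8637 / +1.0353)
    (5,2) via y @ 0.4969
    (4,2) via x @ 1.3523
    (4,3) via y @ 1.5322
    (4,4) via y @ 2.5675
    (4,5) via y @ 3.6028  # hit
  → r_3 = 3.6028
beam 4: φ=0°, α=150°
  direction (-0.8660, 0.5000); cell (5,1); t to first gridline: x 0.4041, y 0.9600 (then +1.1547 / +2.0000)
    (4,1) via x @ 0.4041
    (4,2) via y @ 0.9600
    (3,2) via x @ 1.5588
    (2,2) via x @ 2.7135
    (2,3) via y @ 2.9600
    (1,3) via x @ 3.8682
    (1,4) via y @ 4.9600
    (0,4) via x @ 5.0229  # hit
  → r_4 = 5.0229
beam 5: φ=45°, α=195°
  direction (-0.9659, -0.2588); cell (5,1); t to first gridline: x 0.3623, y 2.0091 (then +1.0353 / +3.8637)
    (4,1) via x @ 0.3623
    (3,1) via x @ 1.3976
    (3,0) via y @ 2.0091  # hit
  → r_5 = 2.0091
beam 6: φ=90°, α=240°
  direction (-0.5000, -0.8660); cell (5,1); t to first gridline: x 0.7000, y 0.6004 (then +2.0000 / +1.1547)
    (5,0) via y @ 0.6004  # hit
  → r_6 = 0.6004
beam 7: φ=135°, α=285°
  direction (0.2588, -0.9659); cell (5,1); t to first gridline: x 2.5114, y 0.5383 (then +3.8637 / +1.0353)
    (5,0) via y @ 0.5383  # hit
  → r_7 = 0.5383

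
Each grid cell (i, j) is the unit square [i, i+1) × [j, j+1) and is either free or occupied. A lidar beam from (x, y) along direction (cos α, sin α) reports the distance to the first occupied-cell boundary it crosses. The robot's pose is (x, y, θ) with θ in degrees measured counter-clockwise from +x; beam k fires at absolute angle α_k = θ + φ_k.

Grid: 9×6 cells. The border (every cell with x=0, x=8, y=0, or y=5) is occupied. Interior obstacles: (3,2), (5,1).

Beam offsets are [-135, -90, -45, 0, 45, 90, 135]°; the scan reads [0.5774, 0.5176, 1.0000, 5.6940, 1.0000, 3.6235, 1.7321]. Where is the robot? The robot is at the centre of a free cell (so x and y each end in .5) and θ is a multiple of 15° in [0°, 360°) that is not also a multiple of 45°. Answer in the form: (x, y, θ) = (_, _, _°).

(x, y, θ) = (2.5, 1.5, 15°)

Candidates: 26 free-cell centres × 16 headings = 416 poses. Raycast each; keep the one whose scan matches to 4 dp.
  (4.5, 1.5, 300°): beam 1 = 3.6235 ≠ 0.5774 ✗
  (1.5, 4.5, 60°): beam 1 = 3.6235 ≠ 0.5774 ✗
  (2.5, 1.5, 285°): beam 1 = 1.7321 ≠ 0.5774 ✗
  (6.5, 1.5, 210°): beam 1 = 3.6235 ≠ 0.5774 ✗
  …
  (2.5, 1.5, 15°): r_1=0.5774, r_2=0.5176, r_3=1.0000, r_4=5.6940, r_5=1.0000, r_6=3.6235, r_7=1.7321 — all match ✓
No second candidate reproduces the full scan.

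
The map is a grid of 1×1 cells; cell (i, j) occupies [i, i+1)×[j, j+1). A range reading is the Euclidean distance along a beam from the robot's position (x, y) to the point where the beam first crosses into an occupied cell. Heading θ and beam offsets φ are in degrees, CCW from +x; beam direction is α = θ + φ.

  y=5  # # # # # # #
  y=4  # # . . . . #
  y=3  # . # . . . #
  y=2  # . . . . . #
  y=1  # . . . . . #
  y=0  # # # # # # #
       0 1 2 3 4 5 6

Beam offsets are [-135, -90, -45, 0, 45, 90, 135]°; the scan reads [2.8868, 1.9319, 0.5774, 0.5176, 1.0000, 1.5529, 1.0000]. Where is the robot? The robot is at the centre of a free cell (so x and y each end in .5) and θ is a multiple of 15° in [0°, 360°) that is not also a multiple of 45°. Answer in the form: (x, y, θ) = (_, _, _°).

(x, y, θ) = (3.5, 4.5, 105°)

The pose lattice has 18·16 = 288 candidates. Test each by forward raycasting.
  (4.5, 3.5, 165°): beam 1 = 1.7321 ≠ 2.8868 ✗
  (2.5, 2.5, 240°): beam 1 = 0.5176 ≠ 2.8868 ✗
  (1.5, 1.5, 285°): beam 1 = 0.5774 ≠ 2.8868 ✗
  …
  (3.5, 4.5, 105°): r_1=2.8868, r_2=1.9319, r_3=0.5774, r_4=0.5176, r_5=1.0000, r_6=1.5529, r_7=1.0000 — all match ✓
No second candidate reproduces the full scan.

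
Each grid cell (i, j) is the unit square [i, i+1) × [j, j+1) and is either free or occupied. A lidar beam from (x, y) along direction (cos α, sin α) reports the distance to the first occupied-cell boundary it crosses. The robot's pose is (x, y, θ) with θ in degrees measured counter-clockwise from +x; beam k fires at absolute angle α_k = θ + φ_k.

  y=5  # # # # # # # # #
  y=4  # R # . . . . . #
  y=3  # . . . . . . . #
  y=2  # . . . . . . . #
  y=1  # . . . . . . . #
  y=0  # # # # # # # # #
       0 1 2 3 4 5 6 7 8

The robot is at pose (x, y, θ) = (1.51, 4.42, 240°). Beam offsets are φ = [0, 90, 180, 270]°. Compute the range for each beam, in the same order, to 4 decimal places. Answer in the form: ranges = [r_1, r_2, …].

beam 1: φ=0°, α=240°
  direction (-0.5000, -0.8660); cell (1,4); t to first gridline: x 1.0200, y 0.4850 (then +2.0000 / +1.1547)
    (1,3) via y @ 0.4850
    (0,3) via x @ 1.0200  # hit
  → r_1 = 1.0200
beam 2: φ=90°, α=330°
  direction (0.8660, -0.5000); cell (1,4); t to first gridline: x 0.5658, y 0.8400 (then +1.1547 / +2.0000)
    (2,4) via x @ 0.5658  # hit
  → r_2 = 0.5658
beam 3: φ=180°, α=60°
  direction (0.5000, 0.8660); cell (1,4); t to first gridline: x 0.9800, y 0.6697 (then +2.0000 / +1.1547)
    (1,5) via y @ 0.6697  # hit
  → r_3 = 0.6697
beam 4: φ=270°, α=150°
  direction (-0.8660, 0.5000); cell (1,4); t to first gridline: x 0.5889, y 1.1600 (then +1.1547 / +2.0000)
    (0,4) via x @ 0.5889  # hit
  → r_4 = 0.5889

ranges = [1.0200, 0.5658, 0.6697, 0.5889]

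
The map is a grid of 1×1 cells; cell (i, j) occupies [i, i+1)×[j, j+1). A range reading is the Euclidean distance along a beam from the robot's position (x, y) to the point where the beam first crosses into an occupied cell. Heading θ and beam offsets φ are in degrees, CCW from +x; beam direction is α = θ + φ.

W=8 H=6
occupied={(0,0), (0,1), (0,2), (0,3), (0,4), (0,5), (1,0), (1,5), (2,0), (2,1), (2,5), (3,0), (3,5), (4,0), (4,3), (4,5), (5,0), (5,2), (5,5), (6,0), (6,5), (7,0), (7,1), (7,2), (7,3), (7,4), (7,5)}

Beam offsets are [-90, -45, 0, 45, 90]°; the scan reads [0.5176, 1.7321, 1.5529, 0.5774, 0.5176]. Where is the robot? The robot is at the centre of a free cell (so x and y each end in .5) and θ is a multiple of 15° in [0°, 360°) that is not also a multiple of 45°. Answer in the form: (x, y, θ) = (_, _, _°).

Enumerate (i+0.5, j+0.5, θ) over the 21 free cells and 16 admissible headings. For each, cast all 5 beams and compare to the given ranges.
  (4.5, 4.5, 285°): beam 1 = 3.6235 ≠ 0.5176 ✗
  (4.5, 2.5, 300°): beam 1 = 1.7321 ≠ 0.5176 ✗
  (2.5, 3.5, 150°): beam 1 = 1.7321 ≠ 0.5176 ✗
  …
  (6.5, 2.5, 285°): r_1=0.5176, r_2=1.7321, r_3=1.5529, r_4=0.5774, r_5=0.5176 — all match ✓
Only this pose fits every beam.

(x, y, θ) = (6.5, 2.5, 285°)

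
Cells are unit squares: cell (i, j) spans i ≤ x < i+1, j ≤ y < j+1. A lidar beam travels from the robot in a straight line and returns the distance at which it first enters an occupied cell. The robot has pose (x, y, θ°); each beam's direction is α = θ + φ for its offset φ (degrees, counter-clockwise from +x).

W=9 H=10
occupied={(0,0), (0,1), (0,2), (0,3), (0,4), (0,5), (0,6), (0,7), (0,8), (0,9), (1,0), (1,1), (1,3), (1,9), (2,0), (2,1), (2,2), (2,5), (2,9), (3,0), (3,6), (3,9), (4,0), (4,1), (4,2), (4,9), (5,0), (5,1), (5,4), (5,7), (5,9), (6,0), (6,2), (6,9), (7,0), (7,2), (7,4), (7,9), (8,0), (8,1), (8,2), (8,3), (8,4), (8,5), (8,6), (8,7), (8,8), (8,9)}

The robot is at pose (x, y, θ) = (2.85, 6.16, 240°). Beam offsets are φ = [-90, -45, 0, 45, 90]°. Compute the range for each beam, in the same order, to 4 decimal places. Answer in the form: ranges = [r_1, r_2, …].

ranges = [2.1362, 0.6182, 0.1848, 0.1656, 0.1732]

beam 1: φ=-90°, α=150°
  direction (-0.8660, 0.5000); cell (2,6); t to first gridline: x 0.9815, y 1.6800 (then +1.1547 / +2.0000)
    (1,6) via x @ 0.9815
    (1,7) via y @ 1.6800
    (0,7) via x @ 2.1362  # hit
  → r_1 = 2.1362
beam 2: φ=-45°, α=195°
  direction (-0.9659, -0.2588); cell (2,6); t to first gridline: x 0.8800, y 0.6182 (then +1.0353 / +3.8637)
    (2,5) via y @ 0.6182  # hit
  → r_2 = 0.6182
beam 3: φ=0°, α=240°
  direction (-0.5000, -0.8660); cell (2,6); t to first gridline: x 1.7000, y 0.1848 (then +2.0000 / +1.1547)
    (2,5) via y @ 0.1848  # hit
  → r_3 = 0.1848
beam 4: φ=45°, α=285°
  direction (0.2588, -0.9659); cell (2,6); t to first gridline: x 0.5796, y 0.1656 (then +3.8637 / +1.0353)
    (2,5) via y @ 0.1656  # hit
  → r_4 = 0.1656
beam 5: φ=90°, α=330°
  direction (0.8660, -0.5000); cell (2,6); t to first gridline: x 0.1732, y 0.3200 (then +1.1547 / +2.0000)
    (3,6) via x @ 0.1732  # hit
  → r_5 = 0.1732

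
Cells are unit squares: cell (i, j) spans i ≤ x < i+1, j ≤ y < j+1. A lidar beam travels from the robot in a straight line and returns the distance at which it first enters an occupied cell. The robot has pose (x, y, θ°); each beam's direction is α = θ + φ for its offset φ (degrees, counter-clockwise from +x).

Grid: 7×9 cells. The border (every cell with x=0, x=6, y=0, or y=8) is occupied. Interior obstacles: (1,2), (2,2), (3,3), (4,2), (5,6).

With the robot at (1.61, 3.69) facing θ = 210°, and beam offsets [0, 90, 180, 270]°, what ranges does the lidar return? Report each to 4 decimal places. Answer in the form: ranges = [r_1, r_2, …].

ranges = [0.7044, 0.7967, 4.6200, 1.2200]

beam 1: φ=0°, α=210°
  dir = (cos 210°, sin 210°) = (-0.8660, -0.5000); from cell (1,3)
  next x-line at t=0.7044, next y-line at t=1.3800; Δt_x=1.1547, Δt_y=2.0000
    x: enter (0,3) at t=0.7044 ← occupied
  → r_1 = 0.7044
beam 2: φ=90°, α=300°
  dir = (cos 300°, sin 300°) = (0.5000, -0.8660); from cell (1,3)
  next x-line at t=0.7800, next y-line at t=0.7967; Δt_x=2.0000, Δt_y=1.1547
    x: enter (2,3) at t=0.7800
    y: enter (2,2) at t=0.7967 ← occupied
  → r_2 = 0.7967
beam 3: φ=180°, α=30°
  dir = (cos 30°, sin 30°) = (0.8660, 0.5000); from cell (1,3)
  next x-line at t=0.4503, next y-line at t=0.6200; Δt_x=1.1547, Δt_y=2.0000
    x: enter (2,3) at t=0.4503
    y: enter (2,4) at t=0.6200
    x: enter (3,4) at t=1.6050
    y: enter (3,5) at t=2.6200
    x: enter (4,5) at t=2.7597
    x: enter (5,5) at t=3.9144
    y: enter (5,6) at t=4.6200 ← occupied
  → r_3 = 4.6200
beam 4: φ=270°, α=120°
  dir = (cos 120°, sin 120°) = (-0.5000, 0.8660); from cell (1,3)
  next x-line at t=1.2200, next y-line at t=0.3580; Δt_x=2.0000, Δt_y=1.1547
    y: enter (1,4) at t=0.3580
    x: enter (0,4) at t=1.2200 ← occupied
  → r_4 = 1.2200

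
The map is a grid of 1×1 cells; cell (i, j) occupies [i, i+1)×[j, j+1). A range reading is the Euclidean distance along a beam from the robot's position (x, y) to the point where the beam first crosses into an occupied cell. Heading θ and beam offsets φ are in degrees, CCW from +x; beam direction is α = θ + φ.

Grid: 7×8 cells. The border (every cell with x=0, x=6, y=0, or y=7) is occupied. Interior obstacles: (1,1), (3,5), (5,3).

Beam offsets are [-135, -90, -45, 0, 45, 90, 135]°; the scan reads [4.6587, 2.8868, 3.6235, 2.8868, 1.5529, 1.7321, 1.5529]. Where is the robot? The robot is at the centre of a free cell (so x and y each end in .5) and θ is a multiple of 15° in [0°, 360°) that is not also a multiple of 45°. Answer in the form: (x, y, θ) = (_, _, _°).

Enumerate (i+0.5, j+0.5, θ) over the 27 free cells and 16 admissible headings. For each, cast all 7 beams and compare to the given ranges.
  (5.5, 2.5, 150°): beam 1 = 0.5176 ≠ 4.6587 ✗
  (4.5, 4.5, 150°): beam 1 = 1.5529 ≠ 4.6587 ✗
  (2.5, 6.5, 240°): beam 1 = 0.5176 ≠ 4.6587 ✗
  (3.5, 6.5, 285°): beam 1 = 1.0000 ≠ 4.6587 ✗
  …
  (4.5, 2.5, 210°): r_1=4.6587, r_2=2.8868, r_3=3.6235, r_4=2.8868, r_5=1.5529, r_6=1.7321, r_7=1.5529 — all match ✓
No second candidate reproduces the full scan.

(x, y, θ) = (4.5, 2.5, 210°)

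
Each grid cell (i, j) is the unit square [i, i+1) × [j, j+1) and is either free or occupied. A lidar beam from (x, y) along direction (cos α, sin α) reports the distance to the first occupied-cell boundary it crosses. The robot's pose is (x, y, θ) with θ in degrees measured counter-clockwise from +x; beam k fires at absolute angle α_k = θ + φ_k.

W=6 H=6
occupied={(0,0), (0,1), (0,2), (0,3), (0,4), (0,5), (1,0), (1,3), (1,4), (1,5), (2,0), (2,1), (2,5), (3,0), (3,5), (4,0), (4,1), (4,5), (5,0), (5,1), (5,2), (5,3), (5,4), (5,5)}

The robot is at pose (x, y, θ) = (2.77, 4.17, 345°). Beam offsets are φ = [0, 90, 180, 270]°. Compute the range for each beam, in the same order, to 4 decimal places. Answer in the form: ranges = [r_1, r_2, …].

beam 1: φ=0°, α=345°
  dir = (cos 345°, sin 345°) = (0.9659, -0.2588); from cell (2,4)
  next x-line at t=0.2381, next y-line at t=0.6568; Δt_x=1.0353, Δt_y=3.8637
    x: enter (3,4) at t=0.2381
    y: enter (3,3) at t=0.6568
    x: enter (4,3) at t=1.2734
    x: enter (5,3) at t=2.3087 ← occupied
  → r_1 = 2.3087
beam 2: φ=90°, α=75°
  dir = (cos 75°, sin 75°) = (0.2588, 0.9659); from cell (2,4)
  next x-line at t=0.8887, next y-line at t=0.8593; Δt_x=3.8637, Δt_y=1.0353
    y: enter (2,5) at t=0.8593 ← occupied
  → r_2 = 0.8593
beam 3: φ=180°, α=165°
  dir = (cos 165°, sin 165°) = (-0.9659, 0.2588); from cell (2,4)
  next x-line at t=0.7972, next y-line at t=3.2069; Δt_x=1.0353, Δt_y=3.8637
    x: enter (1,4) at t=0.7972 ← occupied
  → r_3 = 0.7972
beam 4: φ=270°, α=255°
  dir = (cos 255°, sin 255°) = (-0.2588, -0.9659); from cell (2,4)
  next x-line at t=2.9751, next y-line at t=0.1760; Δt_x=3.8637, Δt_y=1.0353
    y: enter (2,3) at t=0.1760
    y: enter (2,2) at t=1.2113
    y: enter (2,1) at t=2.2465 ← occupied
  → r_4 = 2.2465

ranges = [2.3087, 0.8593, 0.7972, 2.2465]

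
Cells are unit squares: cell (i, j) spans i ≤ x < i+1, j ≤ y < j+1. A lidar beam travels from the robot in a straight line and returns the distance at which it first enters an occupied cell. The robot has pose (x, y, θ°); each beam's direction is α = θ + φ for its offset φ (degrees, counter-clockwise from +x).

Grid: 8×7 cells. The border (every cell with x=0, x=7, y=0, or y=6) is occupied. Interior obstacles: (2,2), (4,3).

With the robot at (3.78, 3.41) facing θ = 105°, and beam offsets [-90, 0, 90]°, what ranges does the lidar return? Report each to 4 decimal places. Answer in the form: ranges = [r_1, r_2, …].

ranges = [0.2278, 2.6814, 1.5841]

beam 1: φ=-90°, α=15°
  direction (0.9659, 0.2588); cell (3,3); t to first gridline: x 0.2278, y 2.2796 (then +1.0353 / +3.8637)
    (4,3) via x @ 0.2278  # hit
  → r_1 = 0.2278
beam 2: φ=0°, α=105°
  direction (-0.2588, 0.9659); cell (3,3); t to first gridline: x 3.0137, y 0.6108 (then +3.8637 / +1.0353)
    (3,4) via y @ 0.6108
    (3,5) via y @ 1.6461
    (3,6) via y @ 2.6814  # hit
  → r_2 = 2.6814
beam 3: φ=90°, α=195°
  direction (-0.9659, -0.2588); cell (3,3); t to first gridline: x 0.8075, y 1.5841 (then +1.0353 / +3.8637)
    (2,3) via x @ 0.8075
    (2,2) via y @ 1.5841  # hit
  → r_3 = 1.5841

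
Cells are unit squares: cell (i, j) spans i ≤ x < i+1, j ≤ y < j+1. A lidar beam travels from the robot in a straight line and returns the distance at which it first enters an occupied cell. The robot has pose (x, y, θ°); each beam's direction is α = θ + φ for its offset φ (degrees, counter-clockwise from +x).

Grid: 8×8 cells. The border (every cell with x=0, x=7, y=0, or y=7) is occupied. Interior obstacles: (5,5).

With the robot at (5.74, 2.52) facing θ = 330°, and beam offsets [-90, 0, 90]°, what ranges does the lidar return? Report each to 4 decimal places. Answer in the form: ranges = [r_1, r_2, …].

ranges = [1.7551, 1.4549, 2.5200]

beam 1: φ=-90°, α=240°
  d=(-0.5000,-0.8660)  start (5,2)  tX=1.4800 tY=0.6004  stride 1/|dx|=2.0000 1/|dy|=1.1547
    cross y-line → (5,1), t=0.6004
    cross x-line → (4,1), t=1.4800
    cross y-line → (4,0), t=1.7551 (wall)
  → r_1 = 1.7551
beam 2: φ=0°, α=330°
  d=(0.8660,-0.5000)  start (5,2)  tX=0.3002 tY=1.0400  stride 1/|dx|=1.1547 1/|dy|=2.0000
    cross x-line → (6,2), t=0.3002
    cross y-line → (6,1), t=1.0400
    cross x-line → (7,1), t=1.4549 (wall)
  → r_2 = 1.4549
beam 3: φ=90°, α=60°
  d=(0.5000,0.8660)  start (5,2)  tX=0.5200 tY=0.5543  stride 1/|dx|=2.0000 1/|dy|=1.1547
    cross x-line → (6,2), t=0.5200
    cross y-line → (6,3), t=0.5543
    cross y-line → (6,4), t=1.7090
    cross x-line → (7,4), t=2.5200 (wall)
  → r_3 = 2.5200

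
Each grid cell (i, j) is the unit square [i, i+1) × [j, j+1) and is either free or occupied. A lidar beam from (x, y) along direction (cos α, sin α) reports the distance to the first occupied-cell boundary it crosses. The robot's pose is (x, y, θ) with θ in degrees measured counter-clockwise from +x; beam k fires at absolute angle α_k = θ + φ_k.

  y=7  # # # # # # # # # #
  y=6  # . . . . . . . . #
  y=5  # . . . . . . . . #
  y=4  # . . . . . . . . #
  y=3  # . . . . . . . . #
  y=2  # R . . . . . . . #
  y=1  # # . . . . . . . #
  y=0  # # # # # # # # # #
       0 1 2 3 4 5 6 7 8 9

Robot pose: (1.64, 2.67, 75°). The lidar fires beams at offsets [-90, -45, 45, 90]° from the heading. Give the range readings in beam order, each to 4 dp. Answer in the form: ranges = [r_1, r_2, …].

ranges = [6.4524, 8.4986, 1.2800, 0.6626]

beam 1: φ=-90°, α=345°
  direction (0.9659, -0.2588); cell (1,2); t to first gridline: x 0.3727, y 2.5887 (then +1.0353 / +3.8637)
    (2,2) via x @ 0.3727
    (3,2) via x @ 1.4080
    (4,2) via x @ 2.4433
    (4,1) via y @ 2.5887
    (5,1) via x @ 3.4785
    (6,1) via x @ 4.5138
    (7,1) via x @ 5.5491
    (7,0) via y @ 6.4524  # hit
  → r_1 = 6.4524
beam 2: φ=-45°, α=30°
  direction (0.8660, 0.5000); cell (1,2); t to first gridline: x 0.4157, y 0.6600 (then +1.1547 / +2.0000)
    (2,2) via x @ 0.4157
    (2,3) via y @ 0.6600
    (3,3) via x @ 1.5704
    (3,4) via y @ 2.6600
    (4,4) via x @ 2.7251
    (5,4) via x @ 3.8798
    (5,5) via y @ 4.6600
    (6,5) via x @ 5.0345
    (7,5) via x @ 6.1892
    (7,6) via y @ 6.6600
    (8,6) via x @ 7.3439
    (9,6) via x @ 8.4986  # hit
  → r_2 = 8.4986
beam 3: φ=45°, α=120°
  direction (-0.5000, 0.8660); cell (1,2); t to first gridline: x 1.2800, y 0.3811 (then +2.0000 / +1.1547)
    (1,3) via y @ 0.3811
    (0,3) via x @ 1.2800  # hit
  → r_3 = 1.2800
beam 4: φ=90°, α=165°
  direction (-0.9659, 0.2588); cell (1,2); t to first gridline: x 0.6626, y 1.2750 (then +1.0353 / +3.8637)
    (0,2) via x @ 0.6626  # hit
  → r_4 = 0.6626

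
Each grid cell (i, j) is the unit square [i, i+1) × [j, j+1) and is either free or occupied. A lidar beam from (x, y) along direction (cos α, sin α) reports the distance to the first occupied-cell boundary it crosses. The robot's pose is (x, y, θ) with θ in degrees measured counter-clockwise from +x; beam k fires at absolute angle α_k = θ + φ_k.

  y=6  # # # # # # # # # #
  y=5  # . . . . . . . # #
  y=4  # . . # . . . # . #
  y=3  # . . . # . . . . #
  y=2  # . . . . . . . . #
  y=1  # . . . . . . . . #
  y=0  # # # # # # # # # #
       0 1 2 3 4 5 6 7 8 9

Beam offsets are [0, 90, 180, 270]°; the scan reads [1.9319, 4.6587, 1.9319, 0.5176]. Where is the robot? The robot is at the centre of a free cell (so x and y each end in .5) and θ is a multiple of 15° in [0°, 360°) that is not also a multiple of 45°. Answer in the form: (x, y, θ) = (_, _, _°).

Candidates: 36 free-cell centres × 16 headings = 576 poses. Raycast each; keep the one whose scan matches to 4 dp.
  (6.5, 5.5, 345°): beam 1 = 1.5529 ≠ 1.9319 ✗
  (1.5, 1.5, 150°): beam 1 = 0.5774 ≠ 1.9319 ✗
  (5.5, 1.5, 105°): beam 2 = 1.9319 ≠ 4.6587 ✗
  (1.5, 2.5, 210°): beam 1 = 0.5774 ≠ 1.9319 ✗
  …
  (5.5, 5.5, 195°): r_1=1.9319, r_2=4.6587, r_3=1.9319, r_4=0.5176 — all match ✓
No second candidate reproduces the full scan.

(x, y, θ) = (5.5, 5.5, 195°)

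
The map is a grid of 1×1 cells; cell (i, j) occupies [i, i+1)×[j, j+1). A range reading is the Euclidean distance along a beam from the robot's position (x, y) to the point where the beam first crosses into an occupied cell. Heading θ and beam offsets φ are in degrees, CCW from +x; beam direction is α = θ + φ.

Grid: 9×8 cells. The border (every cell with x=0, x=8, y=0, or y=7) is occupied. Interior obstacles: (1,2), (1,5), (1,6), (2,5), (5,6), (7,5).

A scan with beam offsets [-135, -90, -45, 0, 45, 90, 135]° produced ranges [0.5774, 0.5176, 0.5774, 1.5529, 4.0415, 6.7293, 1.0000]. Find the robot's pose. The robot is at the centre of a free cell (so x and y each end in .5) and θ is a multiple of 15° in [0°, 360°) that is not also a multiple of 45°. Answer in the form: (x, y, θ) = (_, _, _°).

(x, y, θ) = (1.5, 4.5, 255°)

Candidates: 36 free-cell centres × 16 headings = 576 poses. Raycast each; keep the one whose scan matches to 4 dp.
  (6.5, 1.5, 240°): beam 1 = 4.6587 ≠ 0.5774 ✗
  (6.5, 2.5, 210°): beam 1 = 2.5882 ≠ 0.5774 ✗
  (7.5, 6.5, 15°): beam 4 = 0.5176 ≠ 1.5529 ✗
  …
  (1.5, 4.5, 255°): r_1=0.5774, r_2=0.5176, r_3=0.5774, r_4=1.5529, r_5=4.0415, r_6=6.7293, r_7=1.0000 — all match ✓
Unique over the lattice → pose = (1.5, 4.5, 255°).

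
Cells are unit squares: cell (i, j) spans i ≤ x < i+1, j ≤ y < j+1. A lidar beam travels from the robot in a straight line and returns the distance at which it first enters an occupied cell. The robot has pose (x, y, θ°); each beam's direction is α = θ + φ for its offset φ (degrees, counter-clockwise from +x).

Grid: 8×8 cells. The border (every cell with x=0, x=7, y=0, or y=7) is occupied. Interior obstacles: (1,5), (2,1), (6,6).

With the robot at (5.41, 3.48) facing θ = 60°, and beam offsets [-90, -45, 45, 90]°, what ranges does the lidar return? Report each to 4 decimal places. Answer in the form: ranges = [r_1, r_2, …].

beam 1: φ=-90°, α=330°
  d=(0.8660,-0.5000)  start (5,3)  tX=0.6813 tY=0.9600  stride 1/|dx|=1.1547 1/|dy|=2.0000
    cross x-line → (6,3), t=0.6813
    cross y-line → (6,2), t=0.9600
    cross x-line → (7,2), t=1.8360 (wall)
  → r_1 = 1.8360
beam 2: φ=-45°, α=15°
  d=(0.9659,0.2588)  start (5,3)  tX=0.6108 tY=2.0091  stride 1/|dx|=1.0353 1/|dy|=3.8637
    cross x-line → (6,3), t=0.6108
    cross x-line → (7,3), t=1.6461 (wall)
  → r_2 = 1.6461
beam 3: φ=45°, α=105°
  d=(-0.2588,0.9659)  start (5,3)  tX=1.5841 tY=0.5383  stride 1/|dx|=3.8637 1/|dy|=1.0353
    cross y-line → (5,4), t=0.5383
    cross y-line → (5,5), t=1.5736
    cross x-line → (4,5), t=1.5841
    cross y-line → (4,6), t=2.6089
    cross y-line → (4,7), t=3.6442 (wall)
  → r_3 = 3.6442
beam 4: φ=90°, α=150°
  d=(-0.8660,0.5000)  start (5,3)  tX=0.4734 tY=1.0400  stride 1/|dx|=1.1547 1/|dy|=2.0000
    cross x-line → (4,3), t=0.4734
    cross y-line → (4,4), t=1.0400
    cross x-line → (3,4), t=1.6281
    cross x-line → (2,4), t=2.7828
    cross y-line → (2,5), t=3.0400
    cross x-line → (1,5), t=3.9375 (wall)
  → r_4 = 3.9375

ranges = [1.8360, 1.6461, 3.6442, 3.9375]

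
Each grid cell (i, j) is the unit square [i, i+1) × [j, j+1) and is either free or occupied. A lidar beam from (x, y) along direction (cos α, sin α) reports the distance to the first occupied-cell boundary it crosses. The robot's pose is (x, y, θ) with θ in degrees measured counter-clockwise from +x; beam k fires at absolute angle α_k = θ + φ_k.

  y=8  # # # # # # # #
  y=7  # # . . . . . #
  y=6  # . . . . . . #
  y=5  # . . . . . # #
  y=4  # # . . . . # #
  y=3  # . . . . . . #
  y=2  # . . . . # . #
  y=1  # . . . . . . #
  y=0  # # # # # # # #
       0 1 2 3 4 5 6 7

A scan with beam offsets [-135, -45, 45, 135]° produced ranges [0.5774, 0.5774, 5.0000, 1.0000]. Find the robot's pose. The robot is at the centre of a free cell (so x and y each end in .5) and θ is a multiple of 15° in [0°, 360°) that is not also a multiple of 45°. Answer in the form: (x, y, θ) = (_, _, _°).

(x, y, θ) = (1.5, 5.5, 345°)

Candidates: 37 free-cell centres × 16 headings = 592 poses. Raycast each; keep the one whose scan matches to 4 dp.
  (3.5, 4.5, 240°): beam 1 = 3.6235 ≠ 0.5774 ✗
  (5.5, 6.5, 120°): beam 1 = 1.5529 ≠ 0.5774 ✗
  (5.5, 1.5, 210°): beam 1 = 0.5176 ≠ 0.5774 ✗
  (1.5, 2.5, 300°): beam 1 = 0.5176 ≠ 0.5774 ✗
  (5.5, 1.5, 285°): beam 1 = 5.0000 ≠ 0.5774 ✗
  …
  (1.5, 5.5, 345°): r_1=0.5774, r_2=0.5774, r_3=5.0000, r_4=1.0000 — all match ✓
Unique over the lattice → pose = (1.5, 5.5, 345°).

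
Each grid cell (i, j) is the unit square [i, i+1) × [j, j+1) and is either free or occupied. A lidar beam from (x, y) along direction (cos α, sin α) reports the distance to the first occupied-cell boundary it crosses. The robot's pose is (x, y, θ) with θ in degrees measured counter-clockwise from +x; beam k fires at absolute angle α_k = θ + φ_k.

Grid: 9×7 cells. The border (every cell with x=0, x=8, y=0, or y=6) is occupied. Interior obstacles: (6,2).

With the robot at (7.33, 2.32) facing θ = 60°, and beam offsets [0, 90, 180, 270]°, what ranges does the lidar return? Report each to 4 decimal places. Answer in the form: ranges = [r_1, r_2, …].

ranges = [1.3400, 0.3811, 1.5242, 0.7736]

beam 1: φ=0°, α=60°
  cosα=0.5000 sinα=0.8660 | (7,2) | tMaxX 1.3400 tMaxY 0.7852 | tΔX 2.0000 tΔY 1.1547
    t=0.7852 [y] (7,3)
    t=1.3400 [x] (8,3) — stop
  → r_1 = 1.3400
beam 2: φ=90°, α=150°
  cosα=-0.8660 sinα=0.5000 | (7,2) | tMaxX 0.3811 tMaxY 1.3600 | tΔX 1.1547 tΔY 2.0000
    t=0.3811 [x] (6,2) — stop
  → r_2 = 0.3811
beam 3: φ=180°, α=240°
  cosα=-0.5000 sinα=-0.8660 | (7,2) | tMaxX 0.6600 tMaxY 0.3695 | tΔX 2.0000 tΔY 1.1547
    t=0.3695 [y] (7,1)
    t=0.6600 [x] (6,1)
    t=1.5242 [y] (6,0) — stop
  → r_3 = 1.5242
beam 4: φ=270°, α=330°
  cosα=0.8660 sinα=-0.5000 | (7,2) | tMaxX 0.7736 tMaxY 0.6400 | tΔX 1.1547 tΔY 2.0000
    t=0.6400 [y] (7,1)
    t=0.7736 [x] (8,1) — stop
  → r_4 = 0.7736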